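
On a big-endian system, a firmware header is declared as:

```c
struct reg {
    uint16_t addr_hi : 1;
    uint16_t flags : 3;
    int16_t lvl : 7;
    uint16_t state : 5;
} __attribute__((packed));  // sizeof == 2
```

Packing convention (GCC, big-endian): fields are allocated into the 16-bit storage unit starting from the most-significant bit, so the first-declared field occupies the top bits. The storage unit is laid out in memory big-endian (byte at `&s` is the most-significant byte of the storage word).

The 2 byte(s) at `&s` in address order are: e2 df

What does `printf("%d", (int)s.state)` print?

31

[0]=0xe2 [1]=0xdf (big-endian) → word 0xe2df
addr_hi [15+:1] = (word>>15) & 0x1 = 1
flags [12+:3] = (word>>12) & 0x7 = 6
lvl [5+:7] = (word>>5) & 0x7f = 22
state [0+:5] = (word>>0) & 0x1f = 31  ←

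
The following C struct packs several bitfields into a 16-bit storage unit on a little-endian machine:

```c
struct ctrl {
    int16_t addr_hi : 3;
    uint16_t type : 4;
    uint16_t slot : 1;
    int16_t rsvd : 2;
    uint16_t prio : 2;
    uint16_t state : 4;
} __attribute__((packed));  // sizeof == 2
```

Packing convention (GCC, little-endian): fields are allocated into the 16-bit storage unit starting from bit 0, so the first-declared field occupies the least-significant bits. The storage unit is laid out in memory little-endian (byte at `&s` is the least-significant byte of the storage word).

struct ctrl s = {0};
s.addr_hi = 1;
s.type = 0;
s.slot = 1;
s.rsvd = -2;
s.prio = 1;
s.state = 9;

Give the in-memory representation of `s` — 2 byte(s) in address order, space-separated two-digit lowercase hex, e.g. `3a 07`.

81 96

[0+:3] addr_hi=1 & 0x7 = 0x1; word=0x0001
[3+:4] type=0 & 0xf = 0x0; word=0x0001
[7+:1] slot=1 & 0x1 = 0x1; word=0x0081
[8+:2] rsvd=-2 & 0x3 = 0x2; word=0x0281
[10+:2] prio=1 & 0x3 = 0x1; word=0x0681
[12+:4] state=9 & 0xf = 0x9; word=0x9681
word = 0x9681 → little-endian bytes:
  [0]=0x81  [1]=0x96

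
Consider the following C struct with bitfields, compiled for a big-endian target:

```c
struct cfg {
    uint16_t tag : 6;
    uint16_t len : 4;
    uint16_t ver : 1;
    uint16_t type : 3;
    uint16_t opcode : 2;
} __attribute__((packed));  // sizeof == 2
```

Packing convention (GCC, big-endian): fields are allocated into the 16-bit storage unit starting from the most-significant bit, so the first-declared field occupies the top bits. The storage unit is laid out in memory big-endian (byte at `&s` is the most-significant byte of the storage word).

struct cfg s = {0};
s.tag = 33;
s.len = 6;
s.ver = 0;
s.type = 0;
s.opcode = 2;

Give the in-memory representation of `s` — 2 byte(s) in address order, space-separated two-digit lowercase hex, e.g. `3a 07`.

tag:6 = 33 → 0x21 << 10 → word 0x8400
len:4 = 6 → 0x6 << 6 → word 0x8580
ver:1 = 0 → 0x0 << 5 → word 0x8580
type:3 = 0 → 0x0 << 2 → word 0x8580
opcode:2 = 2 → 0x2 << 0 → word 0x8582
word = 0x8582 → big-endian bytes:
  [0]=0x85  [1]=0x82

85 82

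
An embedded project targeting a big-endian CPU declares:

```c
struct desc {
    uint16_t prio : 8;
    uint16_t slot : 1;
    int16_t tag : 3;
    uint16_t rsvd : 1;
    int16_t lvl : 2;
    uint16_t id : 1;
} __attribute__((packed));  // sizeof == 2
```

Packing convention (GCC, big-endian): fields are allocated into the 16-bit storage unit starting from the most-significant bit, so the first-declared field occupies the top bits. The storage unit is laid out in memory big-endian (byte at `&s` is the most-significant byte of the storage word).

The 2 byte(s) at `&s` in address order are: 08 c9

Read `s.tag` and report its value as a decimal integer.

-4

[0]=0x08 [1]=0xc9 (big-endian) → word 0x08c9
prio:8 @ bit 8 → (0x08c9>>8)&0xff = 0x8
slot:1 @ bit 7 → (0x08c9>>7)&0x1 = 0x1
tag:3 @ bit 4 → (0x08c9>>4)&0x7 = 0x4  ←
rsvd:1 @ bit 3 → (0x08c9>>3)&0x1 = 0x1
lvl:2 @ bit 1 → (0x08c9>>1)&0x3 = 0x0
id:1 @ bit 0 → (0x08c9>>0)&0x1 = 0x1
tag signed 3b, MSB=1: 4 - 8 = -4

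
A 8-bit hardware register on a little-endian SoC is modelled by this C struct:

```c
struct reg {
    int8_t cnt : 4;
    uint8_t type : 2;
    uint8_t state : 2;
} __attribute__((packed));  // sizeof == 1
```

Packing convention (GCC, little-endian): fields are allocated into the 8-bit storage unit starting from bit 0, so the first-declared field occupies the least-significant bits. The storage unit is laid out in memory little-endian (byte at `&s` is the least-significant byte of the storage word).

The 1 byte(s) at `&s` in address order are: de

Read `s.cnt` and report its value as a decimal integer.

[0]=0xde (little-endian) → word 0xde
cnt:4 @ bit 0 → (0xde>>0)&0xf = 0xe  ←
type:2 @ bit 4 → (0xde>>4)&0x3 = 0x1
state:2 @ bit 6 → (0xde>>6)&0x3 = 0x3
cnt signed 4b, MSB=1: 14 - 16 = -2

-2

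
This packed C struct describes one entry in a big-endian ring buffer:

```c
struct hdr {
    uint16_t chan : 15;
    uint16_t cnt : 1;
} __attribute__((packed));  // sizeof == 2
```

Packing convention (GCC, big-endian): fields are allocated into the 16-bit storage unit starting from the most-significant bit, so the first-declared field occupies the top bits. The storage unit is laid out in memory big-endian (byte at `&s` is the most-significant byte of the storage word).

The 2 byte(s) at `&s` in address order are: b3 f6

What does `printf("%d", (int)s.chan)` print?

[0]=0xb3 [1]=0xf6 (big-endian) → word 0xb3f6
chan:15 @ bit 1 → (0xb3f6>>1)&0x7fff = 0x59fb  ←
cnt:1 @ bit 0 → (0xb3f6>>0)&0x1 = 0x0

23035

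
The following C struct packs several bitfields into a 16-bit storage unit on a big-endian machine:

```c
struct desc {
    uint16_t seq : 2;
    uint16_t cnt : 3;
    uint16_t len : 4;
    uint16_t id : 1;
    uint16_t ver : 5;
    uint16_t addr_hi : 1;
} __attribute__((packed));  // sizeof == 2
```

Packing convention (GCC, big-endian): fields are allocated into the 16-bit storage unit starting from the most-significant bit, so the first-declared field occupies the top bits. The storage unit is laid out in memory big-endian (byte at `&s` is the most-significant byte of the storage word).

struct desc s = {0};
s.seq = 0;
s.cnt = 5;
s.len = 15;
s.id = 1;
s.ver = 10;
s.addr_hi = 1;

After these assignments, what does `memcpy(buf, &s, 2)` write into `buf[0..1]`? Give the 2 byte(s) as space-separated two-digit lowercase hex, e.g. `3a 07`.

seq (2b) val=0 bits=0x0 at bit 14: 0x0000
cnt (3b) val=5 bits=0x5 at bit 11: 0x2800
len (4b) val=15 bits=0xf at bit 7: 0x2f80
id (1b) val=1 bits=0x1 at bit 6: 0x2fc0
ver (5b) val=10 bits=0xa at bit 1: 0x2fd4
addr_hi (1b) val=1 bits=0x1 at bit 0: 0x2fd5
word = 0x2fd5 → big-endian bytes:
  [0]=0x2f  [1]=0xd5

2f d5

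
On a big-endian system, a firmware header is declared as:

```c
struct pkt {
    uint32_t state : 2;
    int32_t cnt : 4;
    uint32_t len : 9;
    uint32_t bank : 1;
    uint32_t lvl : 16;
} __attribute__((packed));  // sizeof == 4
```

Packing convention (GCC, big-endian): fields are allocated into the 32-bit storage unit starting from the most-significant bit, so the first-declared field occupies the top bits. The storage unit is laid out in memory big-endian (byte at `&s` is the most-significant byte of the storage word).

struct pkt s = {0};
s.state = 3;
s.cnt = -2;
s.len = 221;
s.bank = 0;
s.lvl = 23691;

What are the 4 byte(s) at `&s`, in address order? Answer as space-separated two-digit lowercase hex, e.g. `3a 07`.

state:2 = 3 → 0x3 << 30 → word 0xc0000000
cnt:4 = -2 → 0xe << 26 → word 0xf8000000
len:9 = 221 → 0xdd << 17 → word 0xf9ba0000
bank:1 = 0 → 0x0 << 16 → word 0xf9ba0000
lvl:16 = 23691 → 0x5c8b << 0 → word 0xf9ba5c8b
word = 0xf9ba5c8b → big-endian bytes:
  [0]=0xf9  [1]=0xba  [2]=0x5c  [3]=0x8b

f9 ba 5c 8b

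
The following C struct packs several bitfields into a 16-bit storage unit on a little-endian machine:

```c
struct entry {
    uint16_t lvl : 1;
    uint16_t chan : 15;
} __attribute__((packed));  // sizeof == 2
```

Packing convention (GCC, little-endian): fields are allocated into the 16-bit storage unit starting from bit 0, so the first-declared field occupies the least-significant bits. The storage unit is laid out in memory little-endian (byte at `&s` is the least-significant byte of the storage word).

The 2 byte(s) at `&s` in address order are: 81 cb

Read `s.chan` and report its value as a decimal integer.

26048

[0]=0x81 [1]=0xcb (little-endian) → word 0xcb81
lvl [0+:1] = (word>>0) & 0x1 = 1
chan [1+:15] = (word>>1) & 0x7fff = 26048  ←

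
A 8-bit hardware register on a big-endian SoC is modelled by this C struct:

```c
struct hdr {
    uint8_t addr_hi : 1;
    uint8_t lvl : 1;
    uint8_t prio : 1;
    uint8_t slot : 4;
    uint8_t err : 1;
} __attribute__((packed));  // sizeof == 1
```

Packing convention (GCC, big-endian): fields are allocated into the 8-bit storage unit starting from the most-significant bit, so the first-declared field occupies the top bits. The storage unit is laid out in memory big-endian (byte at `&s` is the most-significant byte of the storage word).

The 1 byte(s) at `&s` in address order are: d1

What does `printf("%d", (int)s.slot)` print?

[0]=0xd1 (big-endian) → word 0xd1
addr_hi [7+:1] = (word>>7) & 0x1 = 1
lvl [6+:1] = (word>>6) & 0x1 = 1
prio [5+:1] = (word>>5) & 0x1 = 0
slot [1+:4] = (word>>1) & 0xf = 8  ←
err [0+:1] = (word>>0) & 0x1 = 1

8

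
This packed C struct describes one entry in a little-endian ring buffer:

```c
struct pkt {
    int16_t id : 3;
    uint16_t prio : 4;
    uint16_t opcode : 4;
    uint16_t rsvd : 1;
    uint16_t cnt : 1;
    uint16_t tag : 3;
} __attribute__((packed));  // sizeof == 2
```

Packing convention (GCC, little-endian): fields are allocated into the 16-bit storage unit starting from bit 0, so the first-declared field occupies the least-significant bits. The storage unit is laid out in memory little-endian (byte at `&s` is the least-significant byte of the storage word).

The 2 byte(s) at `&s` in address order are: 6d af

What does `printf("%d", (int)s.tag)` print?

[0]=0x6d [1]=0xaf (little-endian) → word 0xaf6d
id:3 @ bit 0 → (0xaf6d>>0)&0x7 = 0x5
prio:4 @ bit 3 → (0xaf6d>>3)&0xf = 0xd
opcode:4 @ bit 7 → (0xaf6d>>7)&0xf = 0xe
rsvd:1 @ bit 11 → (0xaf6d>>11)&0x1 = 0x1
cnt:1 @ bit 12 → (0xaf6d>>12)&0x1 = 0x0
tag:3 @ bit 13 → (0xaf6d>>13)&0x7 = 0x5  ←

5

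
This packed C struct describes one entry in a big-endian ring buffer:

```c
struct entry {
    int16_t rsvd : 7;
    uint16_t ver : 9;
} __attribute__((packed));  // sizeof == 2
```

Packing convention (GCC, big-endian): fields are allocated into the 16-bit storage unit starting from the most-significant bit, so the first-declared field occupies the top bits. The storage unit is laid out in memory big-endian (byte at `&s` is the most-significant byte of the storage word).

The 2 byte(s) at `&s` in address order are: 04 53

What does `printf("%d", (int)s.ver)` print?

83

[0]=0x04 [1]=0x53 (big-endian) → word 0x0453
rsvd:7 @ bit 9 → (0x0453>>9)&0x7f = 0x2
ver:9 @ bit 0 → (0x0453>>0)&0x1ff = 0x53  ←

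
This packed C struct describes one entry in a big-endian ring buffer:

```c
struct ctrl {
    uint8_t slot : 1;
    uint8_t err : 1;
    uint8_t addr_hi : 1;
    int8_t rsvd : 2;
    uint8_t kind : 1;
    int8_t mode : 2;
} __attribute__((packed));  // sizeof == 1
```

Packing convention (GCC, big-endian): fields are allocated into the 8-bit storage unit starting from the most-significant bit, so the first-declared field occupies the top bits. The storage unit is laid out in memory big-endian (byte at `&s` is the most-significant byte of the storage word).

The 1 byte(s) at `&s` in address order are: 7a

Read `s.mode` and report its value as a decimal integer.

-2

[0]=0x7a (big-endian) → word 0x7a
slot:1 @ bit 7 → (0x7a>>7)&0x1 = 0x0
err:1 @ bit 6 → (0x7a>>6)&0x1 = 0x1
addr_hi:1 @ bit 5 → (0x7a>>5)&0x1 = 0x1
rsvd:2 @ bit 3 → (0x7a>>3)&0x3 = 0x3
kind:1 @ bit 2 → (0x7a>>2)&0x1 = 0x0
mode:2 @ bit 0 → (0x7a>>0)&0x3 = 0x2  ←
mode signed 2b, MSB=1: 2 - 4 = -2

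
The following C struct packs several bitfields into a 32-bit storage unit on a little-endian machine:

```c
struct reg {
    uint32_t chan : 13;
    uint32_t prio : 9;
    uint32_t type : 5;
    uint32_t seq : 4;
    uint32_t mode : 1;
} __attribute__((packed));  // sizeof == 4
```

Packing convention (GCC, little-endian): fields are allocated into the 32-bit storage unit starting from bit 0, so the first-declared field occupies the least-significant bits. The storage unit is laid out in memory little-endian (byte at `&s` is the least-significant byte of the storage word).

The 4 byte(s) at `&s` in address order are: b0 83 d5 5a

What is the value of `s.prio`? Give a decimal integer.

172

[0]=0xb0 [1]=0x83 [2]=0xd5 [3]=0x5a (little-endian) → word 0x5ad583b0
chan:13 @ bit 0 → (0x5ad583b0>>0)&0x1fff = 0x3b0
prio:9 @ bit 13 → (0x5ad583b0>>13)&0x1ff = 0xac  ←
type:5 @ bit 22 → (0x5ad583b0>>22)&0x1f = 0xb
seq:4 @ bit 27 → (0x5ad583b0>>27)&0xf = 0xb
mode:1 @ bit 31 → (0x5ad583b0>>31)&0x1 = 0x0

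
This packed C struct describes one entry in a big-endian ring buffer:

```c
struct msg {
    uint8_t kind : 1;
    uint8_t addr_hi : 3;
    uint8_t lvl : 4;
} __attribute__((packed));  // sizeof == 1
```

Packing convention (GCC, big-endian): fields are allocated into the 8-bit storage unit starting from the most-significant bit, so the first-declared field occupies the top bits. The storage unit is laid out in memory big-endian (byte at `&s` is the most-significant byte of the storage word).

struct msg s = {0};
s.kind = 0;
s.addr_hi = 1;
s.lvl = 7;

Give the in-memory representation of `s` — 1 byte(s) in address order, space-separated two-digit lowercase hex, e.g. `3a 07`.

[7+:1] kind=0 & 0x1 = 0x0; word=0x00
[4+:3] addr_hi=1 & 0x7 = 0x1; word=0x10
[0+:4] lvl=7 & 0xf = 0x7; word=0x17
word = 0x17 → big-endian bytes:
  [0]=0x17

17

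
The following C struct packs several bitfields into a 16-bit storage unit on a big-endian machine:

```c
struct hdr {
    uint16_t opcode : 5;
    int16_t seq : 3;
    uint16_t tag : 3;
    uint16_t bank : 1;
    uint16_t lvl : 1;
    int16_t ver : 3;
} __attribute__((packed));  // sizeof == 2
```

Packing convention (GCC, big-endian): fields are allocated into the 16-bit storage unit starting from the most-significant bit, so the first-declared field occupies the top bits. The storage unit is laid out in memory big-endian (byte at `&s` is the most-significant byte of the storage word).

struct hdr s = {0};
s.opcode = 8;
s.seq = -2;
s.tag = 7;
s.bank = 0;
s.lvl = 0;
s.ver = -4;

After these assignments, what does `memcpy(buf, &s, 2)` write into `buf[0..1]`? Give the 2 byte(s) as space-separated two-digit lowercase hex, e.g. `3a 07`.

46 e4

opcode:5 = 8 → 0x8 << 11 → word 0x4000
seq:3 = -2 → 0x6 << 8 → word 0x4600
tag:3 = 7 → 0x7 << 5 → word 0x46e0
bank:1 = 0 → 0x0 << 4 → word 0x46e0
lvl:1 = 0 → 0x0 << 3 → word 0x46e0
ver:3 = -4 → 0x4 << 0 → word 0x46e4
word = 0x46e4 → big-endian bytes:
  [0]=0x46  [1]=0xe4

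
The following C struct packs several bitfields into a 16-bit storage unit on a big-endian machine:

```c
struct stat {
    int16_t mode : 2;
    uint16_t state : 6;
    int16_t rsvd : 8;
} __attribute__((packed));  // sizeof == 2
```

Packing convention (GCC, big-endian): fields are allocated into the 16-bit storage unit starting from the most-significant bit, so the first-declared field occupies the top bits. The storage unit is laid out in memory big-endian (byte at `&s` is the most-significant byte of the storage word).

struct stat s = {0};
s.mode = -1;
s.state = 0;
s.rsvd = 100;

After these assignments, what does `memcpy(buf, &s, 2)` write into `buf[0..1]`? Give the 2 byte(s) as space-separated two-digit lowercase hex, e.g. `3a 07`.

c0 64

[14+:2] mode=-1 & 0x3 = 0x3; word=0xc000
[8+:6] state=0 & 0x3f = 0x0; word=0xc000
[0+:8] rsvd=100 & 0xff = 0x64; word=0xc064
word = 0xc064 → big-endian bytes:
  [0]=0xc0  [1]=0x64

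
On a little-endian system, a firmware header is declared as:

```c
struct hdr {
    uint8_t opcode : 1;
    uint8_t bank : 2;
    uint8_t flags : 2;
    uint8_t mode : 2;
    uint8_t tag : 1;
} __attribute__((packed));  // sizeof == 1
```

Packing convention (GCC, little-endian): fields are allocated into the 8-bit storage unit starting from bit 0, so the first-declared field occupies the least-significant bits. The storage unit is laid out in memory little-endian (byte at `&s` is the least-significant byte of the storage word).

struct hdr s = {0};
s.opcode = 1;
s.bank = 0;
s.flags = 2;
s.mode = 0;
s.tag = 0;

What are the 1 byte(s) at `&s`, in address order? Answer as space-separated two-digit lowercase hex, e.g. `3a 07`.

11

opcode (1b) val=1 bits=0x1 at bit 0: 0x01
bank (2b) val=0 bits=0x0 at bit 1: 0x01
flags (2b) val=2 bits=0x2 at bit 3: 0x11
mode (2b) val=0 bits=0x0 at bit 5: 0x11
tag (1b) val=0 bits=0x0 at bit 7: 0x11
word = 0x11 → little-endian bytes:
  [0]=0x11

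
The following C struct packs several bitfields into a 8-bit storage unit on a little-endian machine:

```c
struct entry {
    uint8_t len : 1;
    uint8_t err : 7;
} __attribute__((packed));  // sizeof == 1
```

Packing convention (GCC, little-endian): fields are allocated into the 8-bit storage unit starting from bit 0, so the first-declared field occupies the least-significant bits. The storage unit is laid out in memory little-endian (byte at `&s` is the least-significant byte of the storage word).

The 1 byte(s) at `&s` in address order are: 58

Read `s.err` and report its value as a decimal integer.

[0]=0x58 (little-endian) → word 0x58
len [0+:1] = (word>>0) & 0x1 = 0
err [1+:7] = (word>>1) & 0x7f = 44  ←

44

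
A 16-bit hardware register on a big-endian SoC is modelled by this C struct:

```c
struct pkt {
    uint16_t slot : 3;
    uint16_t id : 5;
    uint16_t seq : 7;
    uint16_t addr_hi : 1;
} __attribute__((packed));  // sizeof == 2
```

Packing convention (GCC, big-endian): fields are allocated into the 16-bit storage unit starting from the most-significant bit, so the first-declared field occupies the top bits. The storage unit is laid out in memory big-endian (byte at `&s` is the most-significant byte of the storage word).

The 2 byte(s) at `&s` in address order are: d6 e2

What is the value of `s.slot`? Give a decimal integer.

6

[0]=0xd6 [1]=0xe2 (big-endian) → word 0xd6e2
slot:3 @ bit 13 → (0xd6e2>>13)&0x7 = 0x6  ←
id:5 @ bit 8 → (0xd6e2>>8)&0x1f = 0x16
seq:7 @ bit 1 → (0xd6e2>>1)&0x7f = 0x71
addr_hi:1 @ bit 0 → (0xd6e2>>0)&0x1 = 0x0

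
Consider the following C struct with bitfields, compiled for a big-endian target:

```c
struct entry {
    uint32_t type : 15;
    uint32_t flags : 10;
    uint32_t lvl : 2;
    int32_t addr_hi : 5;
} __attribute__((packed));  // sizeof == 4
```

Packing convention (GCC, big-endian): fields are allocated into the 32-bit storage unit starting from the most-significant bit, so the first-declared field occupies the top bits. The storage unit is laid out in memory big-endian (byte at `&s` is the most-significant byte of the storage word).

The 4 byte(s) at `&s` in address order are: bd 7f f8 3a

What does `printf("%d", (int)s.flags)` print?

[0]=0xbd [1]=0x7f [2]=0xf8 [3]=0x3a (big-endian) → word 0xbd7ff83a
type:15 @ bit 17 → (0xbd7ff83a>>17)&0x7fff = 0x5ebf
flags:10 @ bit 7 → (0xbd7ff83a>>7)&0x3ff = 0x3f0  ←
lvl:2 @ bit 5 → (0xbd7ff83a>>5)&0x3 = 0x1
addr_hi:5 @ bit 0 → (0xbd7ff83a>>0)&0x1f = 0x1a

1008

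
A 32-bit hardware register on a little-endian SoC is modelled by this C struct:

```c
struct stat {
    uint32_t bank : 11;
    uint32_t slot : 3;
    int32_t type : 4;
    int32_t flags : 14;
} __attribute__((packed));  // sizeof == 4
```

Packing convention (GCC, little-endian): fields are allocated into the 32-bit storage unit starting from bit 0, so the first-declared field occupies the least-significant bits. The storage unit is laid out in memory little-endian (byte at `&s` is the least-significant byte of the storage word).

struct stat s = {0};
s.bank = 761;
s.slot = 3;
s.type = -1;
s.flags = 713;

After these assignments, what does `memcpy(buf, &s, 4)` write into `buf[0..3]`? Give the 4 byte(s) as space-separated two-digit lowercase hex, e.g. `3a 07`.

f9 da 27 0b

bank:11 = 761 → 0x2f9 << 0 → word 0x000002f9
slot:3 = 3 → 0x3 << 11 → word 0x00001af9
type:4 = -1 → 0xf << 14 → word 0x0003daf9
flags:14 = 713 → 0x2c9 << 18 → word 0x0b27daf9
word = 0x0b27daf9 → little-endian bytes:
  [0]=0xf9  [1]=0xda  [2]=0x27  [3]=0x0b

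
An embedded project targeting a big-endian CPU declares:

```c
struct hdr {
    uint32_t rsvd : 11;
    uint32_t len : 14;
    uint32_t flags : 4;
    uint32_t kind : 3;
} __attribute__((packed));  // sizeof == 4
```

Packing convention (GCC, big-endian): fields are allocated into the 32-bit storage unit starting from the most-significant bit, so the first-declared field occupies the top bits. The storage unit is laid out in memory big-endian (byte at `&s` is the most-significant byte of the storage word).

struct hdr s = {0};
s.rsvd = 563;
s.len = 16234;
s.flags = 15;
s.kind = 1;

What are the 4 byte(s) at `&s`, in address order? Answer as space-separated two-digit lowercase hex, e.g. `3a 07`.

46 7f b5 79

rsvd:11 = 563 → 0x233 << 21 → word 0x46600000
len:14 = 16234 → 0x3f6a << 7 → word 0x467fb500
flags:4 = 15 → 0xf << 3 → word 0x467fb578
kind:3 = 1 → 0x1 << 0 → word 0x467fb579
word = 0x467fb579 → big-endian bytes:
  [0]=0x46  [1]=0x7f  [2]=0xb5  [3]=0x79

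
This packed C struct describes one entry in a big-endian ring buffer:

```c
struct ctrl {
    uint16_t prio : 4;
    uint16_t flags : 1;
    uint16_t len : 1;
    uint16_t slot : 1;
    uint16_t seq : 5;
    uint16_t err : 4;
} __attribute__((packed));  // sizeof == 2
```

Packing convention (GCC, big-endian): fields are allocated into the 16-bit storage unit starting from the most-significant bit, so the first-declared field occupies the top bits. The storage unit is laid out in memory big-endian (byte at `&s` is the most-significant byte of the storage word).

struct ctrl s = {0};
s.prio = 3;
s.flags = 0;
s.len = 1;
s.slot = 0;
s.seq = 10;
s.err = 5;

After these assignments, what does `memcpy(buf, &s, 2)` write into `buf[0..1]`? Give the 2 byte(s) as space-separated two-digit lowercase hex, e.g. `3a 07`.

prio (4b) val=3 bits=0x3 at bit 12: 0x3000
flags (1b) val=0 bits=0x0 at bit 11: 0x3000
len (1b) val=1 bits=0x1 at bit 10: 0x3400
slot (1b) val=0 bits=0x0 at bit 9: 0x3400
seq (5b) val=10 bits=0xa at bit 4: 0x34a0
err (4b) val=5 bits=0x5 at bit 0: 0x34a5
word = 0x34a5 → big-endian bytes:
  [0]=0x34  [1]=0xa5

34 a5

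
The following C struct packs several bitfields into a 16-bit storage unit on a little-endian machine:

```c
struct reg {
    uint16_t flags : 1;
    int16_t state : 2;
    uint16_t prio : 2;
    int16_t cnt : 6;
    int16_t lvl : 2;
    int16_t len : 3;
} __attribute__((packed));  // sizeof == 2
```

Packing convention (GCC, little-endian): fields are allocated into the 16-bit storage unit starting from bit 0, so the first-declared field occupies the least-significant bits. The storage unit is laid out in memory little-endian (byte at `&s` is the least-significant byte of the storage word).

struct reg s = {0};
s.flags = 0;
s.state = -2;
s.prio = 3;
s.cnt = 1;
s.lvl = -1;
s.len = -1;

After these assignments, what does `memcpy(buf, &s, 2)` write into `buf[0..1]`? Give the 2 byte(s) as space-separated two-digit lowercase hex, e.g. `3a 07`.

[0+:1] flags=0 & 0x1 = 0x0; word=0x0000
[1+:2] state=-2 & 0x3 = 0x2; word=0x0004
[3+:2] prio=3 & 0x3 = 0x3; word=0x001c
[5+:6] cnt=1 & 0x3f = 0x1; word=0x003c
[11+:2] lvl=-1 & 0x3 = 0x3; word=0x183c
[13+:3] len=-1 & 0x7 = 0x7; word=0xf83c
word = 0xf83c → little-endian bytes:
  [0]=0x3c  [1]=0xf8

3c f8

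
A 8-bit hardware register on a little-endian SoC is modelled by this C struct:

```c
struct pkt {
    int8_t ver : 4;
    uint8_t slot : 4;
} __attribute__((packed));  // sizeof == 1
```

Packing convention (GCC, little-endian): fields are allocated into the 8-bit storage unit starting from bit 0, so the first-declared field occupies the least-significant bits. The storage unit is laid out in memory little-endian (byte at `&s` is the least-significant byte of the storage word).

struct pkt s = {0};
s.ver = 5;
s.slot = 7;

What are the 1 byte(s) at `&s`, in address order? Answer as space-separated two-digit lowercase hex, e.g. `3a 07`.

75

[0+:4] ver=5 & 0xf = 0x5; word=0x05
[4+:4] slot=7 & 0xf = 0x7; word=0x75
word = 0x75 → little-endian bytes:
  [0]=0x75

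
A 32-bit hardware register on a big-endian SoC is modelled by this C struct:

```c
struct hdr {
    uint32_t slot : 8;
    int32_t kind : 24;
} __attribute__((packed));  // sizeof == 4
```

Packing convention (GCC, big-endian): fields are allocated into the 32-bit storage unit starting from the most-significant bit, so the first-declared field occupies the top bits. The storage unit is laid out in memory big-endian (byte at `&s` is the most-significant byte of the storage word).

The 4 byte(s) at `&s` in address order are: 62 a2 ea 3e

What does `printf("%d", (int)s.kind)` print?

[0]=0x62 [1]=0xa2 [2]=0xea [3]=0x3e (big-endian) → word 0x62a2ea3e
slot [24+:8] = (word>>24) & 0xff = 98
kind [0+:24] = (word>>0) & 0xffffff = 10676798  ←
kind signed 24b, MSB=1: 10676798 - 16777216 = -6100418

-6100418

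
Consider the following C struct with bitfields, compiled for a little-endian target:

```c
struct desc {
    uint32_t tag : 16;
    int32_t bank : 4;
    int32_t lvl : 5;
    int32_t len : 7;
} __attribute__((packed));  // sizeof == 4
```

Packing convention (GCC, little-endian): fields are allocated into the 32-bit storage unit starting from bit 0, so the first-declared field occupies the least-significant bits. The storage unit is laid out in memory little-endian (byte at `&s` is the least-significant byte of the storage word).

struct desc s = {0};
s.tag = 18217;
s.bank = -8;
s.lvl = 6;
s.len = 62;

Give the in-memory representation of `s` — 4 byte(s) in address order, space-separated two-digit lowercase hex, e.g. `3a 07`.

tag (16b) val=18217 bits=0x4729 at bit 0: 0x00004729
bank (4b) val=-8 bits=0x8 at bit 16: 0x00084729
lvl (5b) val=6 bits=0x6 at bit 20: 0x00684729
len (7b) val=62 bits=0x3e at bit 25: 0x7c684729
word = 0x7c684729 → little-endian bytes:
  [0]=0x29  [1]=0x47  [2]=0x68  [3]=0x7c

29 47 68 7c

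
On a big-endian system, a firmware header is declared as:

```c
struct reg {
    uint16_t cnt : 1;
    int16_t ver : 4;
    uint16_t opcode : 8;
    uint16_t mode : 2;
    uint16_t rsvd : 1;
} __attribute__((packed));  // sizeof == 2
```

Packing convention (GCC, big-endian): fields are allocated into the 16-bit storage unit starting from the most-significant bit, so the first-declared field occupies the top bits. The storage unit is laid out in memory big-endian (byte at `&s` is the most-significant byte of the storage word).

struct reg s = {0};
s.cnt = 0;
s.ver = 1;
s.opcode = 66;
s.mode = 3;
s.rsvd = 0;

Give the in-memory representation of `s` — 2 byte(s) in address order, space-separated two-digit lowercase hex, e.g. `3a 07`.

0a 16

cnt:1 = 0 → 0x0 << 15 → word 0x0000
ver:4 = 1 → 0x1 << 11 → word 0x0800
opcode:8 = 66 → 0x42 << 3 → word 0x0a10
mode:2 = 3 → 0x3 << 1 → word 0x0a16
rsvd:1 = 0 → 0x0 << 0 → word 0x0a16
word = 0x0a16 → big-endian bytes:
  [0]=0x0a  [1]=0x16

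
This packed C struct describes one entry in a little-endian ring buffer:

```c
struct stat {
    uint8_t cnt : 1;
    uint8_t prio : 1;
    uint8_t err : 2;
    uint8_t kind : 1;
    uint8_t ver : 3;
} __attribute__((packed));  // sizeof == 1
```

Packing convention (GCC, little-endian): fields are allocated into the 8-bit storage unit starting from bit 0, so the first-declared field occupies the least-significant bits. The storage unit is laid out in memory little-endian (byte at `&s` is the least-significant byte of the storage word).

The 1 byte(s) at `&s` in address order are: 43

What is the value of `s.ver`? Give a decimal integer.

[0]=0x43 (little-endian) → word 0x43
cnt [0+:1] = (word>>0) & 0x1 = 1
prio [1+:1] = (word>>1) & 0x1 = 1
err [2+:2] = (word>>2) & 0x3 = 0
kind [4+:1] = (word>>4) & 0x1 = 0
ver [5+:3] = (word>>5) & 0x7 = 2  ←

2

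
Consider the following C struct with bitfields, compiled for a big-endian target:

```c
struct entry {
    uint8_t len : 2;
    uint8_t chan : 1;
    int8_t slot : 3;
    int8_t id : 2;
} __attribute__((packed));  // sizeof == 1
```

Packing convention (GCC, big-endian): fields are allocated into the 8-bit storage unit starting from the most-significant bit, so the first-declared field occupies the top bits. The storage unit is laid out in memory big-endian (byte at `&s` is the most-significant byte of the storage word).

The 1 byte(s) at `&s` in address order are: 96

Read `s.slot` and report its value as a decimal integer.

[0]=0x96 (big-endian) → word 0x96
len [6+:2] = (word>>6) & 0x3 = 2
chan [5+:1] = (word>>5) & 0x1 = 0
slot [2+:3] = (word>>2) & 0x7 = 5  ←
id [0+:2] = (word>>0) & 0x3 = 2
slot signed 3b, MSB=1: 5 - 8 = -3

-3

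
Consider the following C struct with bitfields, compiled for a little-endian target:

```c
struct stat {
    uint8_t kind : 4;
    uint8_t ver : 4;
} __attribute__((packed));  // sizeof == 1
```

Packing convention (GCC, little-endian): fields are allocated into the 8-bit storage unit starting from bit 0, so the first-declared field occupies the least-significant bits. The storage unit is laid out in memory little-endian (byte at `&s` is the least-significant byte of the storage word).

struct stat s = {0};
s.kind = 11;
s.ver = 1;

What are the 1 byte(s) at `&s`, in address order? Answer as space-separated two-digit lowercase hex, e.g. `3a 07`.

1b

kind:4 = 11 → 0xb << 0 → word 0x0b
ver:4 = 1 → 0x1 << 4 → word 0x1b
word = 0x1b → little-endian bytes:
  [0]=0x1b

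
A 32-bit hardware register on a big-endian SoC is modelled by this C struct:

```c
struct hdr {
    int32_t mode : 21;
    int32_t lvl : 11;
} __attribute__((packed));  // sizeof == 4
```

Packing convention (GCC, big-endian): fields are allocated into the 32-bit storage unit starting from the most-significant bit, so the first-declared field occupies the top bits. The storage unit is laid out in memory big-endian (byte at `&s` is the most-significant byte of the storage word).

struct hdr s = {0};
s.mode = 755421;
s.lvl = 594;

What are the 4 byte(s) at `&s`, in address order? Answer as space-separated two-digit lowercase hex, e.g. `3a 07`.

mode (21b) val=755421 bits=0xb86dd at bit 11: 0x5c36e800
lvl (11b) val=594 bits=0x252 at bit 0: 0x5c36ea52
word = 0x5c36ea52 → big-endian bytes:
  [0]=0x5c  [1]=0x36  [2]=0xea  [3]=0x52

5c 36 ea 52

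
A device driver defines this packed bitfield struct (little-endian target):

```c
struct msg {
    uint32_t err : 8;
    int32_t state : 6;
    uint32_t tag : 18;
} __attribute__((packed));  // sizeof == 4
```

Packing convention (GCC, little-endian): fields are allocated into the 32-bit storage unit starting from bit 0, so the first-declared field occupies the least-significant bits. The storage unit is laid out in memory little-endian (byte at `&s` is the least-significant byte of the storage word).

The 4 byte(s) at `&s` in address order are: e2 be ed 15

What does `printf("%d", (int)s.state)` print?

[0]=0xe2 [1]=0xbe [2]=0xed [3]=0x15 (little-endian) → word 0x15edbee2
err [0+:8] = (word>>0) & 0xff = 226
state [8+:6] = (word>>8) & 0x3f = 62  ←
tag [14+:18] = (word>>14) & 0x3ffff = 22454
state signed 6b, MSB=1: 62 - 64 = -2

-2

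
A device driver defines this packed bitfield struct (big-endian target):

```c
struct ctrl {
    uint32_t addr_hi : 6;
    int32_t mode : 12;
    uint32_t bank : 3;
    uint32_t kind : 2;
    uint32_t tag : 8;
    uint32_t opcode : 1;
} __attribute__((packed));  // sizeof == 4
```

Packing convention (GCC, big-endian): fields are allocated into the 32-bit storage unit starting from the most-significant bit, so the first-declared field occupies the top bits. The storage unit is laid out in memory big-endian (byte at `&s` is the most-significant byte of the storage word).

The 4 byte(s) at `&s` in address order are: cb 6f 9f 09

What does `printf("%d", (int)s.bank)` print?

[0]=0xcb [1]=0x6f [2]=0x9f [3]=0x09 (big-endian) → word 0xcb6f9f09
addr_hi [26+:6] = (word>>26) & 0x3f = 50
mode [14+:12] = (word>>14) & 0xfff = 3518
bank [11+:3] = (word>>11) & 0x7 = 3  ←
kind [9+:2] = (word>>9) & 0x3 = 3
tag [1+:8] = (word>>1) & 0xff = 132
opcode [0+:1] = (word>>0) & 0x1 = 1

3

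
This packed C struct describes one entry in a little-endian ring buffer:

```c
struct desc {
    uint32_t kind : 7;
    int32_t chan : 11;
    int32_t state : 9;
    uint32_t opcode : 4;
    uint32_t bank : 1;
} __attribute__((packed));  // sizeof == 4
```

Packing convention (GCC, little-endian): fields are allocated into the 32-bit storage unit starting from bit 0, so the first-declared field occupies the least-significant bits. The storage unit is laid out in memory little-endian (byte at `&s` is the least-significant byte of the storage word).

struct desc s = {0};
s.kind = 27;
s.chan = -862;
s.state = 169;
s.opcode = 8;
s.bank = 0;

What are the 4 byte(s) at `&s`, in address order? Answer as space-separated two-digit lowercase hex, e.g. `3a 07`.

kind:7 = 27 → 0x1b << 0 → word 0x0000001b
chan:11 = -862 → 0x4a2 << 7 → word 0x0002511b
state:9 = 169 → 0xa9 << 18 → word 0x02a6511b
opcode:4 = 8 → 0x8 << 27 → word 0x42a6511b
bank:1 = 0 → 0x0 << 31 → word 0x42a6511b
word = 0x42a6511b → little-endian bytes:
  [0]=0x1b  [1]=0x51  [2]=0xa6  [3]=0x42

1b 51 a6 42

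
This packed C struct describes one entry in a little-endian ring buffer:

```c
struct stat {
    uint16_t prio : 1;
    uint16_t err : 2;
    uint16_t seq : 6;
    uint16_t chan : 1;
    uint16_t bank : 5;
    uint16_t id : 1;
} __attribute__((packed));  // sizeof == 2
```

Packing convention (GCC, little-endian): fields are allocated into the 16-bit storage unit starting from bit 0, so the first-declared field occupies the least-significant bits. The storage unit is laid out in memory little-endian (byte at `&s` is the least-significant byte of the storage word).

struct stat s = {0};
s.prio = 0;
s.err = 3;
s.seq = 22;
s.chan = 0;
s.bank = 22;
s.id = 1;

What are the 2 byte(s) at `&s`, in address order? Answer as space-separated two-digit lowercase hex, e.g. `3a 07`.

b6 d8

prio:1 = 0 → 0x0 << 0 → word 0x0000
err:2 = 3 → 0x3 << 1 → word 0x0006
seq:6 = 22 → 0x16 << 3 → word 0x00b6
chan:1 = 0 → 0x0 << 9 → word 0x00b6
bank:5 = 22 → 0x16 << 10 → word 0x58b6
id:1 = 1 → 0x1 << 15 → word 0xd8b6
word = 0xd8b6 → little-endian bytes:
  [0]=0xb6  [1]=0xd8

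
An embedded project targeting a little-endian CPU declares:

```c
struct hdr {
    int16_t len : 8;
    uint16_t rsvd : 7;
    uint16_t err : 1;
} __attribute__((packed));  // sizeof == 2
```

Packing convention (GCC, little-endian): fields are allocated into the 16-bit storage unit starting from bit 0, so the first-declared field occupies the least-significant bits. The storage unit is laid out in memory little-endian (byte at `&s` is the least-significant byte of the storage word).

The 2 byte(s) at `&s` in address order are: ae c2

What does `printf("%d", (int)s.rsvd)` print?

[0]=0xae [1]=0xc2 (little-endian) → word 0xc2ae
len [0+:8] = (word>>0) & 0xff = 174
rsvd [8+:7] = (word>>8) & 0x7f = 66  ←
err [15+:1] = (word>>15) & 0x1 = 1

66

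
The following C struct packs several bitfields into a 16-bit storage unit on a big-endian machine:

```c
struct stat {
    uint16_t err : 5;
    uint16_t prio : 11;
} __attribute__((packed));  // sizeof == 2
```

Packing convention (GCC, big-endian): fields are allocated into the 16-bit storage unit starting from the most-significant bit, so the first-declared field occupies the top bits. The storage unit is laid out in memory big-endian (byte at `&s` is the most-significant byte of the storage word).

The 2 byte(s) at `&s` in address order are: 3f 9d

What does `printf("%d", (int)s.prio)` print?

[0]=0x3f [1]=0x9d (big-endian) → word 0x3f9d
err:5 @ bit 11 → (0x3f9d>>11)&0x1f = 0x7
prio:11 @ bit 0 → (0x3f9d>>0)&0x7ff = 0x79d  ←

1949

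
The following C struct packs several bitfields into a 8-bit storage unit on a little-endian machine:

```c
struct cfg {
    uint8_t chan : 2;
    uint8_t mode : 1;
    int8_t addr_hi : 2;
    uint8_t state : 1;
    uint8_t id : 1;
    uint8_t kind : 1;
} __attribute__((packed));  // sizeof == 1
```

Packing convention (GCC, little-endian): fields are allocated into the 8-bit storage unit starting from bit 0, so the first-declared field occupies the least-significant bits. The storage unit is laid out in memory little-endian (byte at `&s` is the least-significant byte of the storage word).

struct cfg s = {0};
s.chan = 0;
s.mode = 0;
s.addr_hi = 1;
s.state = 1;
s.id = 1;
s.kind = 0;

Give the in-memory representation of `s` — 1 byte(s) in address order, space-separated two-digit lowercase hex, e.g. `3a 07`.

68

chan:2 = 0 → 0x0 << 0 → word 0x00
mode:1 = 0 → 0x0 << 2 → word 0x00
addr_hi:2 = 1 → 0x1 << 3 → word 0x08
state:1 = 1 → 0x1 << 5 → word 0x28
id:1 = 1 → 0x1 << 6 → word 0x68
kind:1 = 0 → 0x0 << 7 → word 0x68
word = 0x68 → little-endian bytes:
  [0]=0x68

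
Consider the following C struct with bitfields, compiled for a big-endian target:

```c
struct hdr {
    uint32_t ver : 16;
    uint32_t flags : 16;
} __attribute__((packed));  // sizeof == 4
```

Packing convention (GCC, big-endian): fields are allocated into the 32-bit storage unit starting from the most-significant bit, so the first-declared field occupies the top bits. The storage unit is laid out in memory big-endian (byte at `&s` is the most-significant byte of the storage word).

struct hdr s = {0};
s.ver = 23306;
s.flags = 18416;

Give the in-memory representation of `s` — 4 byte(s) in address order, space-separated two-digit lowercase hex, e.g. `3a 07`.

ver:16 = 23306 → 0x5b0a << 16 → word 0x5b0a0000
flags:16 = 18416 → 0x47f0 << 0 → word 0x5b0a47f0
word = 0x5b0a47f0 → big-endian bytes:
  [0]=0x5b  [1]=0x0a  [2]=0x47  [3]=0xf0

5b 0a 47 f0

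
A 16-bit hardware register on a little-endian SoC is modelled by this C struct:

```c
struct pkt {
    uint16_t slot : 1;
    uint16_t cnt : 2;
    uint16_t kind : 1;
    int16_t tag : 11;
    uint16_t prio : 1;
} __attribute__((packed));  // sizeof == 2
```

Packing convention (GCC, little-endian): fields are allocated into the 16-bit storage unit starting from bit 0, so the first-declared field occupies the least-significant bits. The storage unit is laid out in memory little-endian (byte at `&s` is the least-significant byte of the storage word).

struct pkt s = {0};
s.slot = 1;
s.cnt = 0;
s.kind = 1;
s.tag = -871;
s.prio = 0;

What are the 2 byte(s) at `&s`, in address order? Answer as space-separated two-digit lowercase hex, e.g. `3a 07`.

99 49

[0+:1] slot=1 & 0x1 = 0x1; word=0x0001
[1+:2] cnt=0 & 0x3 = 0x0; word=0x0001
[3+:1] kind=1 & 0x1 = 0x1; word=0x0009
[4+:11] tag=-871 & 0x7ff = 0x499; word=0x4999
[15+:1] prio=0 & 0x1 = 0x0; word=0x4999
word = 0x4999 → little-endian bytes:
  [0]=0x99  [1]=0x49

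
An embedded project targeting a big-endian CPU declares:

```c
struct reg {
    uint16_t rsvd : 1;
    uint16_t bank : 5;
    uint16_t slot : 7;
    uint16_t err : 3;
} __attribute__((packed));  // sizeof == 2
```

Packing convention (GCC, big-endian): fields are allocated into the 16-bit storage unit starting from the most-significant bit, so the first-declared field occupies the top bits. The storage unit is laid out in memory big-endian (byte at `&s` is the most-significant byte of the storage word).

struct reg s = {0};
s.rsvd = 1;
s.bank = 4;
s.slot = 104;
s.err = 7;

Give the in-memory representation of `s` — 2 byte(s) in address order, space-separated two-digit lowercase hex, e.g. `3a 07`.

rsvd (1b) val=1 bits=0x1 at bit 15: 0x8000
bank (5b) val=4 bits=0x4 at bit 10: 0x9000
slot (7b) val=104 bits=0x68 at bit 3: 0x9340
err (3b) val=7 bits=0x7 at bit 0: 0x9347
word = 0x9347 → big-endian bytes:
  [0]=0x93  [1]=0x47

93 47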